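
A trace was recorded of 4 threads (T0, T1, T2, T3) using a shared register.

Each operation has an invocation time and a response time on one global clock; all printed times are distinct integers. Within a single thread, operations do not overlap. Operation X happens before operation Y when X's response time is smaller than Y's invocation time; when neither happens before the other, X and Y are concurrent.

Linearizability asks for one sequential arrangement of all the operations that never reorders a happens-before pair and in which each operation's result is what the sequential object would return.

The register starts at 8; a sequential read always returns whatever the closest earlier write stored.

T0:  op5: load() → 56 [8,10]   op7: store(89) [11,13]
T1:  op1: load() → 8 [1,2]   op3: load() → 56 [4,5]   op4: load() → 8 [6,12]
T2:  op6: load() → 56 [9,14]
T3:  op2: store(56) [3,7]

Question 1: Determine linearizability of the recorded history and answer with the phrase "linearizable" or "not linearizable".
not linearizable

already the first 12 events (up to op4's response at time 12) admit no linearization; the first 11 still do
checked exhaustively: 5 real-time-consistent orders of 5 completed operations, zero legal register replays
no escape via the 2 pending operations (op6, op7): every completion choice fails
one such order, op1, op2, op3, op4, op5 (pending dropped), breaks at step 4 where op4 load() → 8 is illegal
one such order, op1, op2, op3, op5, op4 (pending dropped), breaks at step 5 where op4 load() → 8 is illegal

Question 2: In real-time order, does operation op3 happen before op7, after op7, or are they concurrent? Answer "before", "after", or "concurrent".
Answer: before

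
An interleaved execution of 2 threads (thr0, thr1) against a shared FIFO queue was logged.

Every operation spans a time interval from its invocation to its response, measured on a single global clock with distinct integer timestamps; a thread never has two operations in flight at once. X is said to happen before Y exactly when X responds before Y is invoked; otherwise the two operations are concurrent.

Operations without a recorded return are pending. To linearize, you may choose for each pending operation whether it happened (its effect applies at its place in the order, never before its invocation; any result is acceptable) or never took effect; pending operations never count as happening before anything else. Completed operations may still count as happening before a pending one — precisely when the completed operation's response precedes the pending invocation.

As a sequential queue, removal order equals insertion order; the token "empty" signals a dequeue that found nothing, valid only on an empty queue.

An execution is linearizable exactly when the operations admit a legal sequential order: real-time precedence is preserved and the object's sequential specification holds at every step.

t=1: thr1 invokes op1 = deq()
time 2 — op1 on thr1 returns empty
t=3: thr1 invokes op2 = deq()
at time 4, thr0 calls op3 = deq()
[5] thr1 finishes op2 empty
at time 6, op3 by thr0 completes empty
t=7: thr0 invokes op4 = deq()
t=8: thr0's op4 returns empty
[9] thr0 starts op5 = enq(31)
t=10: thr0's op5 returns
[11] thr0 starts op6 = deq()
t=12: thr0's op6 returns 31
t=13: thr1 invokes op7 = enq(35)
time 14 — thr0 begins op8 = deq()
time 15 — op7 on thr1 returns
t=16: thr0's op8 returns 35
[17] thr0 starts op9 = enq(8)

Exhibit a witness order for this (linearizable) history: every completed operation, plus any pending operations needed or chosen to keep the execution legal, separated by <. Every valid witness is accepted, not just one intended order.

1. op1 deq() → empty, leaving queue <>
2. op2 deq() → empty, leaving queue <>
3. op3 deq() → empty, leaving queue <>
4. op4 deq() → empty, leaving queue <>
5. op5 enq(31), leaving queue <31>
6. op6 deq() → 31, leaving queue <>
7. op7 enq(35), leaving queue <35>
8. op8 deq() → 35, leaving queue <>

op1 < op2 < op3 < op4 < op5 < op6 < op7 < op8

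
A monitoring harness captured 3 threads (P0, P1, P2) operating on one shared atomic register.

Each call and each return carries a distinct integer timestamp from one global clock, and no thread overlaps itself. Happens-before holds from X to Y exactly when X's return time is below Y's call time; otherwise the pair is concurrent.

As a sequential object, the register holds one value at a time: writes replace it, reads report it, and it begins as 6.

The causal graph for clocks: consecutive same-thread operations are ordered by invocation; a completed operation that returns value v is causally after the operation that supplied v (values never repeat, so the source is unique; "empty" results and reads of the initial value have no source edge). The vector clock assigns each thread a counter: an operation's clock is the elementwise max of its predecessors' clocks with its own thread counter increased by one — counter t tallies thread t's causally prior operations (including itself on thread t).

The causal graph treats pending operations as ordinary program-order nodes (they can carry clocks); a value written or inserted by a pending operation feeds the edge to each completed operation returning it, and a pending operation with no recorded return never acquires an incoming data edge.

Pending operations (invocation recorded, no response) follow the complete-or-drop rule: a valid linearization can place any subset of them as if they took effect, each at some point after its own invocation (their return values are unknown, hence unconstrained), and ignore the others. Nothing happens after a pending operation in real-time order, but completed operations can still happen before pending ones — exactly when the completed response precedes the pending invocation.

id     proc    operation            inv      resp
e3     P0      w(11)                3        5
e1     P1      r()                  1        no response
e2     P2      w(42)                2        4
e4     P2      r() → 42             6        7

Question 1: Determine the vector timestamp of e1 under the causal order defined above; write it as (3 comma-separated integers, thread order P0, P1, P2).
Answer: (0, 1, 0)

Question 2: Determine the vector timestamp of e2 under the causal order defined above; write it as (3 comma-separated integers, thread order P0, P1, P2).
Answer: (0, 0, 1)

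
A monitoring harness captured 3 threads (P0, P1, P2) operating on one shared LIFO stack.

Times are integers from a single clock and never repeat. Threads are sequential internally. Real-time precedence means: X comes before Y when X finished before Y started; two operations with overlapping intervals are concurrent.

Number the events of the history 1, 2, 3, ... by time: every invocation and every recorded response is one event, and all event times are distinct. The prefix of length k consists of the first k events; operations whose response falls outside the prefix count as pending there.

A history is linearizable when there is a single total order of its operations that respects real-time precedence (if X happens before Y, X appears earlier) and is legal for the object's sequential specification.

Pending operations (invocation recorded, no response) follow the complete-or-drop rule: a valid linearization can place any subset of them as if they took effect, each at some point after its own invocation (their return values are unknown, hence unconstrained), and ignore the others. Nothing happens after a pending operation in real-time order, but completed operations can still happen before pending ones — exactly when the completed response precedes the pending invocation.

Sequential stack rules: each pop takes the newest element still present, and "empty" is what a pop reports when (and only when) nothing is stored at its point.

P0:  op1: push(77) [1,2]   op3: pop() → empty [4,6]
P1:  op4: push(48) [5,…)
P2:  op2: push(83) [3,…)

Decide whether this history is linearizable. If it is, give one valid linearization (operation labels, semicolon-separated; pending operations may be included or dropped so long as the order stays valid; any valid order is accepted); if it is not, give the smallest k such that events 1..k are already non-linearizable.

not linearizable — minimal violating prefix: 6 events

through event 5 a valid linearization exists; event 6 (op3 responding at time 6) ends that
exactly one order of the 2 completed ops respects real time; the LIFO stack replay fails
including or dropping the 2 pending operations (op2, op4) in any combination fails
for example op1, op3 (pending dropped) fails at step 2: op3 pop() → empty is not legal there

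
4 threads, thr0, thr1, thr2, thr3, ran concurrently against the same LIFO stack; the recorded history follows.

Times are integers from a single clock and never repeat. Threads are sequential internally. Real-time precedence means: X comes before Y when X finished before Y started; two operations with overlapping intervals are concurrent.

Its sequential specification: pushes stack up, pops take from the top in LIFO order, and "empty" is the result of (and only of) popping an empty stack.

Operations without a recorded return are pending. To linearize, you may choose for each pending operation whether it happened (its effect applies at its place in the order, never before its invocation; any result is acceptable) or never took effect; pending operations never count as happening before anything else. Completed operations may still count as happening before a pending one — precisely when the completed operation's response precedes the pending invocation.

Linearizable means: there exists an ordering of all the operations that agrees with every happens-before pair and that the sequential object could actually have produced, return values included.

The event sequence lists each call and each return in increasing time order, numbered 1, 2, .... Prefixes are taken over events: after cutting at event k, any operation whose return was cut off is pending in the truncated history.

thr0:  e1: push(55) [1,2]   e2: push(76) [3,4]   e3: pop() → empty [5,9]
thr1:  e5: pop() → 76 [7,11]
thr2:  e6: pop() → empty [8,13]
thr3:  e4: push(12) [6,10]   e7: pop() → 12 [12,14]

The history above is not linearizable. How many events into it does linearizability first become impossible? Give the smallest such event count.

events 1..12 are still linearizable — one witness is e1, e2, e5, e6, e3, e4:
1. e1 push(55), leaving stack <55>
2. e2 push(76), leaving stack <55,76>
3. e5 pop() → 76, leaving stack <55>
4. e6 pop() (pending, included), leaving stack <>
5. e3 pop() → empty, leaving stack <>
6. e4 push(12), leaving stack <12>
adding event 13 (e6 responds at 13) leaves no legal real-time order
every completion of the 1 pending operation (e7) was checked; none linearizes
for example e1, e2, e3, e4, e5, e6 (pending dropped) fails at step 3: e3 pop() → empty is not legal there
for example e1, e2, e3, e4, e6, e5 (pending dropped) fails at step 3: e3 pop() → empty is not legal there

13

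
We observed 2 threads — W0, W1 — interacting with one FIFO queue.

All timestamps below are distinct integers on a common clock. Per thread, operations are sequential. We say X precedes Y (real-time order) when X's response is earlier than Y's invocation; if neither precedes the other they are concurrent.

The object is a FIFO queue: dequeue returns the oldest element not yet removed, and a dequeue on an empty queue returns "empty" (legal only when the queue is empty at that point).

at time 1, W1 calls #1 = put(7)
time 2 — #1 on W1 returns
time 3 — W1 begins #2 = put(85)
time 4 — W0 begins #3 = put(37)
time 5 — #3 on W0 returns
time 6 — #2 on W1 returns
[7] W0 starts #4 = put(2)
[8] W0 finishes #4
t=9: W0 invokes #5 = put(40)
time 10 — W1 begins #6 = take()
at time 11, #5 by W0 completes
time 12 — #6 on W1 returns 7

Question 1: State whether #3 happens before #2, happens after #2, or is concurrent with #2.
concurrent

#3 spans [4,5], #2 spans [3,6]
the intervals overlap in both directions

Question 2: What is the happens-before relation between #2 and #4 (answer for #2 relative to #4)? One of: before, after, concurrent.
before

#2 spans [3,6], #4 spans [7,8]
resp(#2)=6 < inv(#4)=7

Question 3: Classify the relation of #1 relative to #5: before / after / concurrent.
before

#1 spans [1,2], #5 spans [9,11]
resp(#1)=2 < inv(#5)=9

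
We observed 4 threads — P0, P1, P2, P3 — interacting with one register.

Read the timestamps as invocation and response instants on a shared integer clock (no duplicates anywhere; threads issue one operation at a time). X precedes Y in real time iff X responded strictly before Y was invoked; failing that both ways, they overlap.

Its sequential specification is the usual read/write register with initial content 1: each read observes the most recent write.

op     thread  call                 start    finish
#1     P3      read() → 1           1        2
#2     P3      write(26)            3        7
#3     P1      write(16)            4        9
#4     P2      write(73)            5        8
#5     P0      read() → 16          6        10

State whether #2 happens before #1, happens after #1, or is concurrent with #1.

#2 spans [3,7], #1 spans [1,2]
resp(#1)=2 < inv(#2)=3

after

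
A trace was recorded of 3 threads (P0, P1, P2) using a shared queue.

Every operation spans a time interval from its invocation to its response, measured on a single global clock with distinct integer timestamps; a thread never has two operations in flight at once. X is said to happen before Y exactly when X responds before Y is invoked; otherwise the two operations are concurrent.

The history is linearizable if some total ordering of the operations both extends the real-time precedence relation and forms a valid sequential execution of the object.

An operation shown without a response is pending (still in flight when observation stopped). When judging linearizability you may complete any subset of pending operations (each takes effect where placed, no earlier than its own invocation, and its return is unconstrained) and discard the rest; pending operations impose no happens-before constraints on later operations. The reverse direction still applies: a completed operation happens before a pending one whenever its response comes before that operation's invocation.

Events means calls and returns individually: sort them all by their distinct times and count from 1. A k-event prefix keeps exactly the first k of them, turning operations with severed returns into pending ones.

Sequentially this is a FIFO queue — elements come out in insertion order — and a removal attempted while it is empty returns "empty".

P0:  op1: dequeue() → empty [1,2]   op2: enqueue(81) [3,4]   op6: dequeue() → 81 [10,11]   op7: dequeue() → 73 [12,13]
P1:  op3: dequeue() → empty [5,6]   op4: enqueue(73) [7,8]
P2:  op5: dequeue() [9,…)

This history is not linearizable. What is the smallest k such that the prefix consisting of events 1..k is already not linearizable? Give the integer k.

events 1..5 are still linearizable — one witness is op1, op2:
1. op1 dequeue() → empty, leaving queue <>
2. op2 enqueue(81), leaving queue <81>
once event 6 joins (op3's response, time 6), exhaustive search finds no witness
for example op1, op2, op3 fails at step 3: op3 dequeue() → empty is not legal there

6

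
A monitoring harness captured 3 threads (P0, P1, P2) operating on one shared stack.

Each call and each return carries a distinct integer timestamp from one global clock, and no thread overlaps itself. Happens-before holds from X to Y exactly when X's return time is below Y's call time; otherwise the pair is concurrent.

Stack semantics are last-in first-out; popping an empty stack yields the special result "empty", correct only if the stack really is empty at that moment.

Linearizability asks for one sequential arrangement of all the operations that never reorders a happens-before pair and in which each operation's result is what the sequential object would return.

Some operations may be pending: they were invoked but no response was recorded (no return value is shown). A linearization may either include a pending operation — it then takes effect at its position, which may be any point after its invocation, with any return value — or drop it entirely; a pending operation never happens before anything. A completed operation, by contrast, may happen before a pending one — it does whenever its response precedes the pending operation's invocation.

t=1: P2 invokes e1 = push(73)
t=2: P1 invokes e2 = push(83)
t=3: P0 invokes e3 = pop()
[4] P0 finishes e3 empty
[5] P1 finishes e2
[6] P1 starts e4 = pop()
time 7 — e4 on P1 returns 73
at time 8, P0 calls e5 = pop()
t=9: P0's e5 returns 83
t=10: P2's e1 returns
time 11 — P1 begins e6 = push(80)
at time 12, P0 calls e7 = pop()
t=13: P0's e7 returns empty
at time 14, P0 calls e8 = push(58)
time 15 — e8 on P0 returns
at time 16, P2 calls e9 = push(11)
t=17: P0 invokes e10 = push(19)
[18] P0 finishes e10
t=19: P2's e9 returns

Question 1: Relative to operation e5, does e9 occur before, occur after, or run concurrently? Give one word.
e9 spans [16,19], e5 spans [8,9]
resp(e5)=9 < inv(e9)=16

after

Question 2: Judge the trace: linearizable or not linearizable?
one valid linearization: e3, e2, e1, e4, e5, e7, e6, e8, e9, e10
after step 1 (e3 pop() → empty): stack <>
after step 2 (e2 push(83)): stack <83>
after step 3 (e1 push(73)): stack <83,73>
after step 4 (e4 pop() → 73): stack <83>
after step 5 (e5 pop() → 83): stack <>
after step 6 (e7 pop() → empty): stack <>
after step 7 (e6 push(80) (pending, included)): stack <80>
after step 8 (e8 push(58)): stack <80,58>
after step 9 (e9 push(11)): stack <80,58,11>
after step 10 (e10 push(19)): stack <80,58,11,19>

linearizable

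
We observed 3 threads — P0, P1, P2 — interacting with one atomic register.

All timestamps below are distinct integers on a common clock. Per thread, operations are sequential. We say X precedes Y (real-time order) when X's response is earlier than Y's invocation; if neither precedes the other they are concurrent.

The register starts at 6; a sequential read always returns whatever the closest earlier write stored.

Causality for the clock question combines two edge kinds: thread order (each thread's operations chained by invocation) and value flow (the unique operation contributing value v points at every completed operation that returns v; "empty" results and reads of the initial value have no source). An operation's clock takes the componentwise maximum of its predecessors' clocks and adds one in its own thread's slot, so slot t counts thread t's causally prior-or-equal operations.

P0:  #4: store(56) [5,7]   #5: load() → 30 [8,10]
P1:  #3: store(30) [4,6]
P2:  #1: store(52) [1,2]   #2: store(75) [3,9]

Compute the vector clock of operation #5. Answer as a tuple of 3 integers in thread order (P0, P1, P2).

(2, 1, 0)

#1, invoked 1, has no incoming edges; only P2's bump applies → (0, 0, 1)
#3, invoked 4, has no incoming edges; only P1's bump applies → (0, 1, 0)
#4, invoked 5, has no incoming edges; only P0's bump applies → (1, 0, 0)
#2, invoked 3, takes VC(#1)=(0, 0, 1) under max, adds 1 for P2 → (0, 0, 2)
#5, invoked 8, takes VC(#3)=(0, 1, 0), VC(#4)=(1, 0, 0) under max, adds 1 for P0 → (2, 1, 0)
target: VC(#5) = (2, 1, 0)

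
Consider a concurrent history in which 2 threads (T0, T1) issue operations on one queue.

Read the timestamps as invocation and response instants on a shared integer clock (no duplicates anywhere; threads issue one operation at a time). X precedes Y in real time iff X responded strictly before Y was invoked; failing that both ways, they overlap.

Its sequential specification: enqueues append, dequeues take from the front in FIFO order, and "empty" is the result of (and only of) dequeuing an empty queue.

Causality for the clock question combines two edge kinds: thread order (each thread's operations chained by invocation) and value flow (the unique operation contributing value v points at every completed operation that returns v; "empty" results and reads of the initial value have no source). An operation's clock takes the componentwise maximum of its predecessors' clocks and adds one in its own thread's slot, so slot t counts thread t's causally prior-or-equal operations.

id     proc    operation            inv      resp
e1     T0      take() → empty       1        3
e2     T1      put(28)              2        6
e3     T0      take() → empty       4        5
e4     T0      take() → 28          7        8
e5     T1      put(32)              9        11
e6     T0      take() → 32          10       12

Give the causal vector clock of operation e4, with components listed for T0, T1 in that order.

invoked at 2, e2 has no predecessors; its own T1 bump gives (0, 1)
invoked at 1, e1 has no predecessors; its own T0 bump gives (1, 0)
from VC(e2)=(0, 1), e5 (invoked 9) maxes components and bumps T1 → (0, 2)
from VC(e1)=(1, 0), e3 (invoked 4) maxes components and bumps T0 → (2, 0)
from VC(e2)=(0, 1), VC(e3)=(2, 0), e4 (invoked 7) maxes components and bumps T0 → (3, 1)
from VC(e4)=(3, 1), VC(e5)=(0, 2), e6 (invoked 10) maxes components and bumps T0 → (4, 2)
target: VC(e4) = (3, 1)

(3, 1)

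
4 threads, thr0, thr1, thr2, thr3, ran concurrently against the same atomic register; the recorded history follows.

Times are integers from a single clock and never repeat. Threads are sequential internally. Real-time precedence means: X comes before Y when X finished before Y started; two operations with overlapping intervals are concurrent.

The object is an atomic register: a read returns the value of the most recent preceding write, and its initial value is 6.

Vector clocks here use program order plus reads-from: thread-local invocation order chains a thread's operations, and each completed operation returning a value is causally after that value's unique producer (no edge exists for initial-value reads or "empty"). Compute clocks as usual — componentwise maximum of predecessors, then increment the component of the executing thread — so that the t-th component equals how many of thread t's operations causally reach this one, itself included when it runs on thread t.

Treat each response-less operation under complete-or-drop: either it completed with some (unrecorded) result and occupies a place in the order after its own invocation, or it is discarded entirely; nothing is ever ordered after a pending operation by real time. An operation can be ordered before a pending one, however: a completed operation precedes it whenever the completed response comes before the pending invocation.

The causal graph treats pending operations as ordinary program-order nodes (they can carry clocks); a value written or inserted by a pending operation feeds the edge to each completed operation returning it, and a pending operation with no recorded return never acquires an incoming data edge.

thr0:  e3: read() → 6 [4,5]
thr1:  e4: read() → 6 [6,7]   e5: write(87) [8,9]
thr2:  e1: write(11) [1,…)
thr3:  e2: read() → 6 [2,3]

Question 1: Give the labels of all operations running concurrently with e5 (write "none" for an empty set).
Answer: e1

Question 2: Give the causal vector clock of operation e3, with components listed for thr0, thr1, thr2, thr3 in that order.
Answer: (1, 0, 0, 0)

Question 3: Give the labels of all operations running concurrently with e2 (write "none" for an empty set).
Answer: e1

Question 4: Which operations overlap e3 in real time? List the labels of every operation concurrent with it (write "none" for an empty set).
Answer: e1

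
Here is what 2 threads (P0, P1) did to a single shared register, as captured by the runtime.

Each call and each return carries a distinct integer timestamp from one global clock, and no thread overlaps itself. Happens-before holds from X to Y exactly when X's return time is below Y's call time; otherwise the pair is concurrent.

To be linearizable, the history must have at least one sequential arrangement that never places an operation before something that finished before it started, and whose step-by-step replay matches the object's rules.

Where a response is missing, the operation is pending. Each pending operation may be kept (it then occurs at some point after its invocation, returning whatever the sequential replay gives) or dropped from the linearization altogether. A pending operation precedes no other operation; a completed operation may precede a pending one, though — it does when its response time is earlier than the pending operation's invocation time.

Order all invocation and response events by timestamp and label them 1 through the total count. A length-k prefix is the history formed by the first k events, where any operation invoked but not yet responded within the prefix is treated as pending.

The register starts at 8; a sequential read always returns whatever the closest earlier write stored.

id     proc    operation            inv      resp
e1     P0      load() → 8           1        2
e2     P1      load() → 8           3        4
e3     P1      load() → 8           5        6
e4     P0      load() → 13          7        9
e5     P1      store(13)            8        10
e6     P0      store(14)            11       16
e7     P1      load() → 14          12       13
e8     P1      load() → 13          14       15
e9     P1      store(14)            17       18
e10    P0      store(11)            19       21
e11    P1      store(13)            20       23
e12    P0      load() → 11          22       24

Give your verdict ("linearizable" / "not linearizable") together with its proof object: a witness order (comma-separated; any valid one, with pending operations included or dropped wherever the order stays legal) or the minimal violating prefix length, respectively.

already the first 15 events (up to e8's response at time 15) admit no linearization; the first 14 still do
all 2 real-time-respecting orders fail — 7 completed register operations, no legal replay
include/drop combinations of the 1 pending operation (e6) were all tried; none helps
e.g. e1, e2, e3, e4, e5, e7, e8 (pending dropped): illegal at step 4, since e4 load() → 13 cannot apply there
e.g. e1, e2, e3, e5, e4, e7, e8 (pending dropped): illegal at step 6, since e7 load() → 14 cannot apply there

not linearizable — minimal violating prefix: 15 events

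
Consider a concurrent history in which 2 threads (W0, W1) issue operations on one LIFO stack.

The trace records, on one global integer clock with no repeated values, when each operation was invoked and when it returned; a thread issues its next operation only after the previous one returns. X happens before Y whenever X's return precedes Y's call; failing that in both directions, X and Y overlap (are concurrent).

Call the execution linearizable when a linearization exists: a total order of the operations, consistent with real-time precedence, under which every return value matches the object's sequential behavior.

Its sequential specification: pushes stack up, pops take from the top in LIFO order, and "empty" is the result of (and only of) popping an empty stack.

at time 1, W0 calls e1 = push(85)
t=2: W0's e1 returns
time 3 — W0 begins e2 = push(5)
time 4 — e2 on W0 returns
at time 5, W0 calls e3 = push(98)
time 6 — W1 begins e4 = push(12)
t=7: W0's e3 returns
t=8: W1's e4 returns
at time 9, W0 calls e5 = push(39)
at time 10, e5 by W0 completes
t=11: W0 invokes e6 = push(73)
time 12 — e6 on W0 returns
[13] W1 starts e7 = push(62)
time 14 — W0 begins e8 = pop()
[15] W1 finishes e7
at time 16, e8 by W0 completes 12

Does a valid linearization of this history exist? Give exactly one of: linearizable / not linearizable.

already the first 16 events (up to e8's response at time 16) admit no linearization; the first 15 still do
8 completed operations, 4 real-time-consistent orders — every LIFO stack replay fails
one such order, e1, e2, e3, e4, e5, e6, e7, e8, breaks at step 8 where e8 pop() → 12 is illegal
one such order, e1, e2, e3, e4, e5, e6, e8, e7, breaks at step 7 where e8 pop() → 12 is illegal

not linearizable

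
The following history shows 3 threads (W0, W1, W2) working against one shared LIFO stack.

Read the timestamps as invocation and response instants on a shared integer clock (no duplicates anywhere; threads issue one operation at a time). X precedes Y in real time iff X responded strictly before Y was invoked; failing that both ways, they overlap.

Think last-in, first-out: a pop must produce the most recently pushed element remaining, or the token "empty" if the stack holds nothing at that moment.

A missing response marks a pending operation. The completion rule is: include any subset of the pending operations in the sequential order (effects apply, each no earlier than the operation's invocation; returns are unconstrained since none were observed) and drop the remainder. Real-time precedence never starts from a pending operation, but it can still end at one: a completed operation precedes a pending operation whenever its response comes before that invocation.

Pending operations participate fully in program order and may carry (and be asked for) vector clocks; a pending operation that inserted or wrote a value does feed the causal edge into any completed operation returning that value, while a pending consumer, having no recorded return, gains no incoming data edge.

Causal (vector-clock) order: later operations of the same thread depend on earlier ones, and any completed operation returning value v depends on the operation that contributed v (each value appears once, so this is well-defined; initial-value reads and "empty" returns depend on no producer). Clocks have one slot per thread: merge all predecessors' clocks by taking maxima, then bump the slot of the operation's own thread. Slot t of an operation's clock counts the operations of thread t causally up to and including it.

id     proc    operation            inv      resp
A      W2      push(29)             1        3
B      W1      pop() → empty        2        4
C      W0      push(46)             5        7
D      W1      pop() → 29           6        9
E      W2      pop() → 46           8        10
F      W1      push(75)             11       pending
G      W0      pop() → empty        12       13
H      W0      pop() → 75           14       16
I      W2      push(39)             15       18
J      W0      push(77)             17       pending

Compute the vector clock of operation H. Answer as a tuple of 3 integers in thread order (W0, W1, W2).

invoked at 1, A has no predecessors; its own W2 bump gives (0, 0, 1)
invoked at 2, B has no predecessors; its own W1 bump gives (0, 1, 0)
invoked at 5, C has no predecessors; its own W0 bump gives (1, 0, 0)
G (invocation 12): componentwise max over VC(C)=(1, 0, 0), +1 at W0, giving (2, 0, 0)
D (invocation 6): componentwise max over VC(A)=(0, 0, 1), VC(B)=(0, 1, 0), +1 at W1, giving (0, 2, 1)
E (invocation 8): componentwise max over VC(A)=(0, 0, 1), VC(C)=(1, 0, 0), +1 at W2, giving (1, 0, 2)
F (invocation 11): componentwise max over VC(D)=(0, 2, 1), +1 at W1, giving (0, 3, 1)
I (invocation 15): componentwise max over VC(E)=(1, 0, 2), +1 at W2, giving (1, 0, 3)
H (invocation 14): componentwise max over VC(F)=(0, 3, 1), VC(G)=(2, 0, 0), +1 at W0, giving (3, 3, 1)
J (invocation 17): componentwise max over VC(H)=(3, 3, 1), +1 at W0, giving (4, 3, 1)
target: VC(H) = (3, 3, 1)

(3, 3, 1)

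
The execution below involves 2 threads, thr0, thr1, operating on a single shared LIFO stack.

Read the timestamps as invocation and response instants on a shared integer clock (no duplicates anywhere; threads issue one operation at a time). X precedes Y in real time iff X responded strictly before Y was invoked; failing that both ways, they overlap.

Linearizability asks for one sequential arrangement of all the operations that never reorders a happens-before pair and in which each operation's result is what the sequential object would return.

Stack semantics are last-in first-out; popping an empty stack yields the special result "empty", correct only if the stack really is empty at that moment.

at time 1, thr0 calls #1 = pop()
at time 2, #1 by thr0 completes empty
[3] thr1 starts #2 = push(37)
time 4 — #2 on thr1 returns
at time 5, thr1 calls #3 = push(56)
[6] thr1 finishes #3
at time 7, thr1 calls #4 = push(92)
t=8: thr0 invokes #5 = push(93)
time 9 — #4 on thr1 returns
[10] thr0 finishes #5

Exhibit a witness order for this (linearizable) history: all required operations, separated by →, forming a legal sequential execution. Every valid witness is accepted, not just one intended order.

step 1: #1 pop() → empty — stack <>
step 2: #2 push(37) — stack <37>
step 3: #3 push(56) — stack <37,56>
step 4: #4 push(92) — stack <37,56,92>
step 5: #5 push(93) — stack <37,56,92,93>

#1 → #2 → #3 → #4 → #5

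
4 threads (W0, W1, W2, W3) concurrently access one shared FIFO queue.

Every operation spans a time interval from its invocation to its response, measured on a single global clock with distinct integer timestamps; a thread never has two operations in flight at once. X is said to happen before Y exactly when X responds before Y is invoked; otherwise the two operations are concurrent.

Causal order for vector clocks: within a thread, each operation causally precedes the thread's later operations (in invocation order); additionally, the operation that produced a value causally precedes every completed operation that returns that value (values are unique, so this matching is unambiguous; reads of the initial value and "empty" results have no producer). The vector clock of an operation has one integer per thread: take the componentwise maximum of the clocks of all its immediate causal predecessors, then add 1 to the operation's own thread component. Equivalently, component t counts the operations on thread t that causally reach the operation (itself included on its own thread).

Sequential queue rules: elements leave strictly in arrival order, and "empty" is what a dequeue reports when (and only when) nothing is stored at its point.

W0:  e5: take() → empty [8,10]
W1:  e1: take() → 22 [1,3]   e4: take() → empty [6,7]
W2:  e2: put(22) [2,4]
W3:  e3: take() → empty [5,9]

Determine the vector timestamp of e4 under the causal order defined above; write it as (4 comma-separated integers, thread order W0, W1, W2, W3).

(0, 2, 1, 0)

no predecessors for e3 (invoked 5): W3 increments from zero → (0, 0, 0, 1)
no predecessors for e2 (invoked 2): W2 increments from zero → (0, 0, 1, 0)
no predecessors for e5 (invoked 8): W0 increments from zero → (1, 0, 0, 0)
e1 (invocation 1): componentwise max over VC(e2)=(0, 0, 1, 0), +1 at W1, giving (0, 1, 1, 0)
e4 (invocation 6): componentwise max over VC(e1)=(0, 1, 1, 0), +1 at W1, giving (0, 2, 1, 0)
target: VC(e4) = (0, 2, 1, 0)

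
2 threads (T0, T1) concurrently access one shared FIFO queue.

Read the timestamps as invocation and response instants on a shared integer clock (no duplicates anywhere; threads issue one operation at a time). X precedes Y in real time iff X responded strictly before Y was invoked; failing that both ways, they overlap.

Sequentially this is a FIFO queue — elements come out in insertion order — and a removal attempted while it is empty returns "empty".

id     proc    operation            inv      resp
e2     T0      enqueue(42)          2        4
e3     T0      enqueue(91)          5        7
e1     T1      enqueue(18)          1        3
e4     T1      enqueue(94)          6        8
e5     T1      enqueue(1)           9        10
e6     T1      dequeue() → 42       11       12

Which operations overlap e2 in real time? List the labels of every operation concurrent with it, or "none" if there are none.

e1

e2 spans [2,4]; an op avoiding the whole window 2..4 is ordered, any other is concurrent
e1 [1,3]: concurrent
e3 [5,7]: after
e4 [6,8]: after
e5 [9,10]: after
e6 [11,12]: after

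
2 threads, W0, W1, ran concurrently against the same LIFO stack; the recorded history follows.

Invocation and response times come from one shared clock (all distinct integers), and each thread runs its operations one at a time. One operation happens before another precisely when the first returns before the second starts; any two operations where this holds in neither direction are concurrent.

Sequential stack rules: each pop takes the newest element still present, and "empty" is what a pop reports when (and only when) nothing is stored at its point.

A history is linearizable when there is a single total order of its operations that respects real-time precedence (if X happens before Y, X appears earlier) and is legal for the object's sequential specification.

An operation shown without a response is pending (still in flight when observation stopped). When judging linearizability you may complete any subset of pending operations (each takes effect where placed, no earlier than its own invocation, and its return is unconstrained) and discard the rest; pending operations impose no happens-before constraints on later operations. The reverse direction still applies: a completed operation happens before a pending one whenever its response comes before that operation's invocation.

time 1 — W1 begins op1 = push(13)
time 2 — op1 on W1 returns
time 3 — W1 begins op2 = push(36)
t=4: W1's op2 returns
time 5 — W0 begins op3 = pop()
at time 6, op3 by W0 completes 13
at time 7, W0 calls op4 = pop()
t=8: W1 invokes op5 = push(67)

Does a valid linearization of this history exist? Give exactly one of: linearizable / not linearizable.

not linearizable

events 1..5 are fine; event 6 — the response of op3 at time 6 — makes the prefix non-linearizable
exactly one order of the 3 completed ops respects real time; the LIFO stack replay fails
e.g. op1, op2, op3: illegal at step 3, since op3 pop() → 13 cannot apply there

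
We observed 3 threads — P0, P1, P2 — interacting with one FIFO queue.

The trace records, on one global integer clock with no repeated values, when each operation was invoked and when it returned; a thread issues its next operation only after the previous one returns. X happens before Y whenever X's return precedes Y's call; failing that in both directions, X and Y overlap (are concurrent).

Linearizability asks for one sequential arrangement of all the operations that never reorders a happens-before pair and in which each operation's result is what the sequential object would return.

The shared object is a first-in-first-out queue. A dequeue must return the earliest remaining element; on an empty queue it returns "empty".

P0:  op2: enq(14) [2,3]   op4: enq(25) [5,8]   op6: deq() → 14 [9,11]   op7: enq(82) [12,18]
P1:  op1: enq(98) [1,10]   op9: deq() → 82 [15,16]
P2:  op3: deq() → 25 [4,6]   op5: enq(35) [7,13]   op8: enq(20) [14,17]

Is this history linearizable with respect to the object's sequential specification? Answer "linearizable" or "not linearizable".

not linearizable

the violation lands at event 6, op3's response at time 6: events 1..5 linearize, events 1..6 do not
the sole real-time-consistent order of 2 completed operations fails the FIFO queue replay
include/drop combinations of the 2 pending operations (op1, op4) were all tried; none helps
for example op2, op3 (pending dropped) fails at step 2: op3 deq() → 25 is not legal there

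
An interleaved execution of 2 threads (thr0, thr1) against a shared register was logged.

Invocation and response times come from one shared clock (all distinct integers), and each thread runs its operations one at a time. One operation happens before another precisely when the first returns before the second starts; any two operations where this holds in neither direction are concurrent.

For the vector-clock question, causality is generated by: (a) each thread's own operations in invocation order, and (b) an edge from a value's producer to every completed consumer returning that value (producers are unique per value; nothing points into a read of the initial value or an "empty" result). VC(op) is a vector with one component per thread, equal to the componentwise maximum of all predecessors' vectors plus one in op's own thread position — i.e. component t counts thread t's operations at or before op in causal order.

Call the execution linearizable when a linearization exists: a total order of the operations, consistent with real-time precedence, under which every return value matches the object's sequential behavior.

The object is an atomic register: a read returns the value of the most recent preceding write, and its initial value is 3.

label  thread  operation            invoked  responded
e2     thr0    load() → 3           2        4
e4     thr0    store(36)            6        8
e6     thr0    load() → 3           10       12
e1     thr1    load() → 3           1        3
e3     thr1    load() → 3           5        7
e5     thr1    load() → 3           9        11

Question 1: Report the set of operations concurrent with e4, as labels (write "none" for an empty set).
e4 spans [6,8]; an op avoiding the whole window 6..8 is ordered, any other is concurrent
e1 [1,3]: before
e2 [2,4]: before
e3 [5,7]: concurrent
e5 [9,11]: after
e6 [10,12]: after

e3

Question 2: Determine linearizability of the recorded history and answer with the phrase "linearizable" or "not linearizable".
events 1..10 are fine; event 11 — the response of e5 at time 11 — makes the prefix non-linearizable
the 5 completed operations admit 4 real-time orders; each fails the register replay
every completion of the 1 pending operation (e6) was checked; none linearizes
one such order, e1, e2, e3, e4, e5 (pending dropped), breaks at step 5 where e5 load() → 3 is illegal
one such order, e1, e2, e4, e3, e5 (pending dropped), breaks at step 4 where e3 load() → 3 is illegal

not linearizable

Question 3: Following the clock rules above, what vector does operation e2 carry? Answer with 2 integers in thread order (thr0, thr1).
root op e1, invoked 1: fresh clock plus thr1's own tick → (0, 1)
root op e2, invoked 2: fresh clock plus thr0's own tick → (1, 0)
VC(e3, invoked at 5): max of VC(e1)=(0, 1), then +1 on thread thr1 → (0, 2)
VC(e4, invoked at 6): max of VC(e2)=(1, 0), then +1 on thread thr0 → (2, 0)
VC(e5, invoked at 9): max of VC(e3)=(0, 2), then +1 on thread thr1 → (0, 3)
VC(e6, invoked at 10): max of VC(e4)=(2, 0), then +1 on thread thr0 → (3, 0)
target: VC(e2) = (1, 0)

(1, 0)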